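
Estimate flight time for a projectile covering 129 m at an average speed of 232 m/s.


t = d/v = 129/232 = 0.556 s

0.556 s


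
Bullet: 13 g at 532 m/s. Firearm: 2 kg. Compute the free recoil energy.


v_r = m_p*v_p/m_gun = 0.013*532/2 = 3.458 m/s, E_r = 0.5*m_gun*v_r^2 = 0.5*2*3.458^2 = 11.96 J

11.96 J


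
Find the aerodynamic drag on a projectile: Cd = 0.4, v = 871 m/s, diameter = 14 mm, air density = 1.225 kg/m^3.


A = pi*(d/2)^2 = pi*(14/2000)^2 = 1.53938e-04 m^2
Fd = 0.5*Cd*rho*A*v^2 = 0.5*0.4*1.225*1.53938e-04*871^2 = 28.61 N

28.61 N


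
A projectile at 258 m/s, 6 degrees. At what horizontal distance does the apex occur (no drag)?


R = v0^2*sin(2*theta)/g = 258^2*sin(2*6°)/9.81 = 1410.75 m
apex_dist = R/2 = 1410.75/2 = 705.4 m

705.4 m


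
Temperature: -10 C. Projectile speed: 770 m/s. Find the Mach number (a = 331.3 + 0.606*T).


a = 331.3 + 0.606*(-10) = 325.24 m/s
M = v/a = 770/325.24 = 2.367

2.367


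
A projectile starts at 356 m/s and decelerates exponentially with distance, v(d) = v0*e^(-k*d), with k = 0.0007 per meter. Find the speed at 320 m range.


v = v0*exp(-k*d) = 356*exp(-0.0007*320) = 284.6 m/s

284.6 m/s


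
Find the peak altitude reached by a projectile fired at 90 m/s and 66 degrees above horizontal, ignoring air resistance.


H = (v0*sin(theta))^2 / (2g) = (90*sin(66°))^2 / (2*9.81) = 344.5 m

344.5 m


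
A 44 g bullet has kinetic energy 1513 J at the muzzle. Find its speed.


v = sqrt(2*E/m) = sqrt(2*1513/0.044) = 262.2 m/s

262.2 m/s


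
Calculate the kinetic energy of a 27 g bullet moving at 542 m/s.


E = 0.5*m*v^2 = 0.5*0.027*542^2 = 3966 J

3966 J


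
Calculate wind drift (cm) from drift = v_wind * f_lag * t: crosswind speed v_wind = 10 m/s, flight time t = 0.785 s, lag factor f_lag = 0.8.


drift = v_wind * lag * t = 10 * 0.8 * 0.785 = 6.28 m ≈ 628 cm

628 cm


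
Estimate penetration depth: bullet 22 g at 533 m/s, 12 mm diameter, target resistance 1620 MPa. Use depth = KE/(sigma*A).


A = pi*(d/2)^2 = pi*(12/2)^2 = 113.097 mm^2
E = 0.5*m*v^2 = 0.5*0.022*533^2 = 3124.98 J
depth = E/(sigma*A) = 3124.98 J / (1620 MPa * 113.097 mm^2) = 3124.98/(1620 * 113.097) m = 0.0170561 m ≈ 17.06 mm

17.06 mm


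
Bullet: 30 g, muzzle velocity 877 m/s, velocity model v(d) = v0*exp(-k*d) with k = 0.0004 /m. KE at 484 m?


v = v0*exp(-k*d) = 877*exp(-0.0004*484) = 722.637 m/s
E = 0.5*m*v^2 = 0.5*0.03*722.637^2 = 7833 J

7833 J


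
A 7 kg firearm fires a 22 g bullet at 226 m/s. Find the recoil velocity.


v_recoil = m_p * v_p / m_gun = 0.022 * 226 / 7 = 0.7103 m/s

0.7103 m/s


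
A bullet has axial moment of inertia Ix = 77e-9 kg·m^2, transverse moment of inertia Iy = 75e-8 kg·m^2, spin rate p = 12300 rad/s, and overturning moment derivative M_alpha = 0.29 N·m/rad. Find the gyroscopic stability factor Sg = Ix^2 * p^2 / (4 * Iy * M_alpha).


Sg = Ix^2 * p^2 / (4 * Iy * M_alpha) = (77e-9)^2 * 12300^2 / (4 * 75e-8 * 0.29) = 1.031

1.031


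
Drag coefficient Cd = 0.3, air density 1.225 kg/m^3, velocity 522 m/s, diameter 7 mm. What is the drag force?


A = pi*(d/2)^2 = pi*(7/2000)^2 = 3.84845e-05 m^2
Fd = 0.5*Cd*rho*A*v^2 = 0.5*0.3*1.225*3.84845e-05*522^2 = 1.927 N

1.927 N


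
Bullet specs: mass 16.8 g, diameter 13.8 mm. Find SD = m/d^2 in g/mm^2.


SD = m/d^2 = 16.8/13.8^2 = 0.08822 g/mm^2

0.08822 g/mm^2


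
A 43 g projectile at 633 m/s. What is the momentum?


p = m*v = 0.043*633 = 27.22 kg·m/s

27.22 kg·m/s


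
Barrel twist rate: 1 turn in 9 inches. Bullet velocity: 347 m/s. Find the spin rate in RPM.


twist_m = 9*0.0254 = 0.2286 m
spin = v/twist = 347/0.2286 = 1517.935 rev/s
RPM = spin*60 = 1517.935*60 ≈ 91076 RPM

91076 RPM


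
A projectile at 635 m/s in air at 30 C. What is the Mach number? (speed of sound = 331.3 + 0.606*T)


a = 331.3 + 0.606*(30) = 349.48 m/s
M = v/a = 635/349.48 = 1.817

1.817


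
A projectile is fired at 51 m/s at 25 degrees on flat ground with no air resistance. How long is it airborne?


T = 2*v0*sin(theta)/g = 2*51*sin(25°)/9.81 = 4.394 s

4.394 s


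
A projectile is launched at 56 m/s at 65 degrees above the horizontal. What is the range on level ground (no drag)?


R = v0^2 * sin(2*theta) / g = 56^2 * sin(2*65°) / 9.81 = 244.9 m

244.9 m


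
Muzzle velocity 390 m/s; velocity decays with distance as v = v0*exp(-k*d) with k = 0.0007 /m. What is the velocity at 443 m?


v = v0*exp(-k*d) = 390*exp(-0.0007*443) = 286 m/s

286 m/s


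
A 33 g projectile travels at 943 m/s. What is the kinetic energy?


E = 0.5*m*v^2 = 0.5*0.033*943^2 = 14673 J

14673 J


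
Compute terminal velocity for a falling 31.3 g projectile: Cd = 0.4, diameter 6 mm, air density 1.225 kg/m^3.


A = pi*(d/2)^2 = pi*(6/2000)^2 = 2.82743e-05 m^2
vt = sqrt(2mg/(Cd*rho*A)) = sqrt(2*0.0313*9.81/(0.4 * 1.225 * 2.82743e-05)) = 210.5 m/s

210.5 m/s


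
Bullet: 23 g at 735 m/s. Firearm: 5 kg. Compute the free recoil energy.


v_r = m_p*v_p/m_gun = 0.023*735/5 = 3.381 m/s, E_r = 0.5*m_gun*v_r^2 = 0.5*5*3.381^2 = 28.58 J

28.58 J


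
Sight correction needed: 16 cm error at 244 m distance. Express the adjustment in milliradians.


1 mrad subtends 1 cm per 10 m of range, so adj = error_cm / (dist_m / 10) = 16 / (244/10) = 0.6557 mrad

0.6557 mrad


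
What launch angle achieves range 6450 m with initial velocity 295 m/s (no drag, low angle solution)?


sin(2*theta) = R*g/v0^2 = 6450*9.81/295^2 = 0.727084, theta = arcsin(0.727084)/2 = 23.32°

23.32 degrees


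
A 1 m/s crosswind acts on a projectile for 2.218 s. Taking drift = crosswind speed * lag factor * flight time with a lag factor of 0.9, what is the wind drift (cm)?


drift = v_wind * lag * t = 1 * 0.9 * 2.218 = 1.9962 m ≈ 199.6 cm

199.6 cm


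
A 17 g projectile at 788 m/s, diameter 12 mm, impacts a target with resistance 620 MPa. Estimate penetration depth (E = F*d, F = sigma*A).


A = pi*(d/2)^2 = pi*(12/2)^2 = 113.097 mm^2
E = 0.5*m*v^2 = 0.5*0.017*788^2 = 5278.02 J
depth = E/(sigma*A) = 5278.02 J / (620 MPa * 113.097 mm^2) = 5278.02/(620 * 113.097) m = 0.0752709 m ≈ 75.27 mm

75.27 mm


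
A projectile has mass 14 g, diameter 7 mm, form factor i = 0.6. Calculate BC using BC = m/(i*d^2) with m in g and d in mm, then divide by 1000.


BC = m/(i*d^2*1000) = 14/(0.6 * 7^2 * 1000) = 0.0004762

0.0004762


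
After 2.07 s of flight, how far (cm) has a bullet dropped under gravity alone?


drop = 0.5*g*t^2 = 0.5*9.81*2.07^2 = 21.0174 m ≈ 2102 cm

2102 cm


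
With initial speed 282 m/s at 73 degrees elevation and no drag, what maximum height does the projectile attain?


H = (v0*sin(theta))^2 / (2g) = (282*sin(73°))^2 / (2*9.81) = 3707 m

3707 m


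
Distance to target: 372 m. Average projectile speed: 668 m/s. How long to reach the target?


t = d/v = 372/668 = 0.5569 s

0.5569 s


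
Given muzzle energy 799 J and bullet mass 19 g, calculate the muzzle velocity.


v = sqrt(2*E/m) = sqrt(2*799/0.019) = 290 m/s

290 m/s


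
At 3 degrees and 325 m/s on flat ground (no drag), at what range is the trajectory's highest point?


R = v0^2*sin(2*theta)/g = 325^2*sin(2*3°)/9.81 = 1125.47 m
apex_dist = R/2 = 1125.47/2 = 562.7 m

562.7 m


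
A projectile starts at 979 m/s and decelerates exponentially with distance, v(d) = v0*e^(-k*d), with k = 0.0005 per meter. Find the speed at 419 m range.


v = v0*exp(-k*d) = 979*exp(-0.0005*419) = 794 m/s

794 m/s


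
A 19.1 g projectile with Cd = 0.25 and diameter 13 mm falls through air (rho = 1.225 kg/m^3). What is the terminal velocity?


A = pi*(d/2)^2 = pi*(13/2000)^2 = 1.32732e-04 m^2
vt = sqrt(2mg/(Cd*rho*A)) = sqrt(2*0.0191*9.81/(0.25 * 1.225 * 1.32732e-04)) = 96.02 m/s

96.02 m/s


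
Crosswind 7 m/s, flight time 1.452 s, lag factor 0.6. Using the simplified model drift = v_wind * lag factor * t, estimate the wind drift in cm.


drift = v_wind * lag * t = 7 * 0.6 * 1.452 = 6.0984 m ≈ 609.8 cm

609.8 cm


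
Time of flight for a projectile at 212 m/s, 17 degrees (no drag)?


T = 2*v0*sin(theta)/g = 2*212*sin(17°)/9.81 = 12.64 s

12.64 s


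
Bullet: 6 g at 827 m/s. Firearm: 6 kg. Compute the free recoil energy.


v_r = m_p*v_p/m_gun = 0.006*827/6 = 0.827 m/s, E_r = 0.5*m_gun*v_r^2 = 0.5*6*0.827^2 = 2.052 J

2.052 J


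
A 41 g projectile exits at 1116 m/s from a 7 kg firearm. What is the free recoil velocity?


v_recoil = m_p * v_p / m_gun = 0.041 * 1116 / 7 = 6.537 m/s

6.537 m/s


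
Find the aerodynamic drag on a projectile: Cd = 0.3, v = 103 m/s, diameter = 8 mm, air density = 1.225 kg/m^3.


A = pi*(d/2)^2 = pi*(8/2000)^2 = 5.02655e-05 m^2
Fd = 0.5*Cd*rho*A*v^2 = 0.5*0.3*1.225*5.02655e-05*103^2 = 0.09799 N

0.09799 N


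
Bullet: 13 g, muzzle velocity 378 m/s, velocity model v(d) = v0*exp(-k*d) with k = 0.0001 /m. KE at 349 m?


v = v0*exp(-k*d) = 378*exp(-0.0001*349) = 365.035 m/s
E = 0.5*m*v^2 = 0.5*0.013*365.035^2 = 866.1 J

866.1 J


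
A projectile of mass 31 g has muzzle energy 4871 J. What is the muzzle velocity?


v = sqrt(2*E/m) = sqrt(2*4871/0.031) = 560.6 m/s

560.6 m/s


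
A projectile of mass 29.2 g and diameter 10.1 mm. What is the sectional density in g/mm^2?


SD = m/d^2 = 29.2/10.1^2 = 0.2862 g/mm^2

0.2862 g/mm^2


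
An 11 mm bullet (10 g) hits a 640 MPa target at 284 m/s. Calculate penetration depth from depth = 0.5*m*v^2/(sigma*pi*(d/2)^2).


A = pi*(d/2)^2 = pi*(11/2)^2 = 95.0332 mm^2
E = 0.5*m*v^2 = 0.5*0.01*284^2 = 403.28 J
depth = E/(sigma*A) = 403.28 J / (640 MPa * 95.0332 mm^2) = 403.28/(640 * 95.0332) m = 0.00663058 m ≈ 6.631 mm

6.631 mm


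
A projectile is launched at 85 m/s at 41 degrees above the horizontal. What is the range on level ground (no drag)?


R = v0^2 * sin(2*theta) / g = 85^2 * sin(2*41°) / 9.81 = 729.3 m

729.3 m


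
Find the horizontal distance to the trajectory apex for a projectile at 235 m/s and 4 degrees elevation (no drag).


R = v0^2*sin(2*theta)/g = 235^2*sin(2*4°)/9.81 = 783.469 m
apex_dist = R/2 = 783.469/2 = 391.7 m

391.7 m


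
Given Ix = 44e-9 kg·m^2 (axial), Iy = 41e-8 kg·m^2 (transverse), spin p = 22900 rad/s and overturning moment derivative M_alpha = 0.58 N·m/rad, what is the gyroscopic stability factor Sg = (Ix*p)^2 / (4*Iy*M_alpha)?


Sg = Ix^2 * p^2 / (4 * Iy * M_alpha) = (44e-9)^2 * 22900^2 / (4 * 41e-8 * 0.58) = 1.067

1.067


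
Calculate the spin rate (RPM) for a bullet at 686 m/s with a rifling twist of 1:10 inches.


twist_m = 10*0.0254 = 0.254 m
spin = v/twist = 686/0.254 = 2700.787 rev/s
RPM = spin*60 = 2700.787*60 ≈ 162047 RPM

162047 RPM


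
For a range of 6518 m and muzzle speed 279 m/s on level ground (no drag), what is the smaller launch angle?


sin(2*theta) = R*g/v0^2 = 6518*9.81/279^2 = 0.821438, theta = arcsin(0.821438)/2 = 27.61°

27.61 degrees


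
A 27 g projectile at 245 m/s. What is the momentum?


p = m*v = 0.027*245 = 6.615 kg·m/s

6.615 kg·m/s


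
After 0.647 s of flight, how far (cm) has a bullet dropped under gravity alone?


drop = 0.5*g*t^2 = 0.5*9.81*0.647^2 = 2.05328 m ≈ 205.3 cm

205.3 cm


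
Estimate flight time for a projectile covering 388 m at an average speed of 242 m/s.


t = d/v = 388/242 = 1.603 s

1.603 s


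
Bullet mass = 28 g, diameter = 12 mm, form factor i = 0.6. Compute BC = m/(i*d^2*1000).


BC = m/(i*d^2*1000) = 28/(0.6 * 12^2 * 1000) = 0.0003241

0.0003241


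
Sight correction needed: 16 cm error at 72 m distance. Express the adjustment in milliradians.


1 mrad subtends 1 cm per 10 m of range, so adj = error_cm / (dist_m / 10) = 16 / (72/10) = 2.222 mrad

2.222 mrad


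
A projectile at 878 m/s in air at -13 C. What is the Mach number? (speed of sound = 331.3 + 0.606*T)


a = 331.3 + 0.606*(-13) = 323.422 m/s
M = v/a = 878/323.422 = 2.715

2.715


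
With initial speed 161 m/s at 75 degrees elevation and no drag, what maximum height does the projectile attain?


H = (v0*sin(theta))^2 / (2g) = (161*sin(75°))^2 / (2*9.81) = 1233 m

1233 m


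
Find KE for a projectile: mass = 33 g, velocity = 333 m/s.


E = 0.5*m*v^2 = 0.5*0.033*333^2 = 1830 J

1830 J


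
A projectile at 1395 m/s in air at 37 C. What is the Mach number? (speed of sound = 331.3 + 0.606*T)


a = 331.3 + 0.606*(37) = 353.722 m/s
M = v/a = 1395/353.722 = 3.944

3.944


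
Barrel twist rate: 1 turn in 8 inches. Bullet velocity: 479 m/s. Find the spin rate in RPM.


twist_m = 8*0.0254 = 0.2032 m
spin = v/twist = 479/0.2032 = 2357.283 rev/s
RPM = spin*60 = 2357.283*60 ≈ 141437 RPM

141437 RPM


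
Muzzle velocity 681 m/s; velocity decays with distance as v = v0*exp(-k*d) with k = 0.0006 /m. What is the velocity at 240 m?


v = v0*exp(-k*d) = 681*exp(-0.0006*240) = 589.7 m/s

589.7 m/s


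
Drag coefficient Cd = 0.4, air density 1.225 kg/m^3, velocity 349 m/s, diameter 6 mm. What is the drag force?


A = pi*(d/2)^2 = pi*(6/2000)^2 = 2.82743e-05 m^2
Fd = 0.5*Cd*rho*A*v^2 = 0.5*0.4*1.225*2.82743e-05*349^2 = 0.8437 N

0.8437 N


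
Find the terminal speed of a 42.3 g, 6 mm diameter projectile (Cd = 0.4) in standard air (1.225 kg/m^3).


A = pi*(d/2)^2 = pi*(6/2000)^2 = 2.82743e-05 m^2
vt = sqrt(2mg/(Cd*rho*A)) = sqrt(2*0.0423*9.81/(0.4 * 1.225 * 2.82743e-05)) = 244.8 m/s

244.8 m/s


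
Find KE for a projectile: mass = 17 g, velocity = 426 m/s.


E = 0.5*m*v^2 = 0.5*0.017*426^2 = 1543 J

1543 J


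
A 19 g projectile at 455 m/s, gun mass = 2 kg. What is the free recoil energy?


v_r = m_p*v_p/m_gun = 0.019*455/2 = 4.3225 m/s, E_r = 0.5*m_gun*v_r^2 = 0.5*2*4.3225^2 = 18.68 J

18.68 J


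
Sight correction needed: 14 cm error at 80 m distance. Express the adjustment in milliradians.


1 mrad subtends 1 cm per 10 m of range, so adj = error_cm / (dist_m / 10) = 14 / (80/10) = 1.75 mrad

1.75 mrad


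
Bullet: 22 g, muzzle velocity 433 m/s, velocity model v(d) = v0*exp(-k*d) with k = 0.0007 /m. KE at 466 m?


v = v0*exp(-k*d) = 433*exp(-0.0007*466) = 312.479 m/s
E = 0.5*m*v^2 = 0.5*0.022*312.479^2 = 1074 J

1074 J


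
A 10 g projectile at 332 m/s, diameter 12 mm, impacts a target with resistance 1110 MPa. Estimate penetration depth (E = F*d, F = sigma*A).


A = pi*(d/2)^2 = pi*(12/2)^2 = 113.097 mm^2
E = 0.5*m*v^2 = 0.5*0.01*332^2 = 551.12 J
depth = E/(sigma*A) = 551.12 J / (1110 MPa * 113.097 mm^2) = 551.12/(1110 * 113.097) m = 0.00439006 m ≈ 4.39 mm

4.39 mm


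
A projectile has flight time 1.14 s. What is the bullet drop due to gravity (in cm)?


drop = 0.5*g*t^2 = 0.5*9.81*1.14^2 = 6.37454 m ≈ 637.5 cm

637.5 cm


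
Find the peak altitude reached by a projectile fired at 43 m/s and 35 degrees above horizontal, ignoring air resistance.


H = (v0*sin(theta))^2 / (2g) = (43*sin(35°))^2 / (2*9.81) = 31 m

31 m


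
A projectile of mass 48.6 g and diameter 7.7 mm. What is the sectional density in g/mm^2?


SD = m/d^2 = 48.6/7.7^2 = 0.8197 g/mm^2

0.8197 g/mm^2


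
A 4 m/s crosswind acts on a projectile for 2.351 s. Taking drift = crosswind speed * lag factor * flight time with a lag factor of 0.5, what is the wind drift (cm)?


drift = v_wind * lag * t = 4 * 0.5 * 2.351 = 4.702 m ≈ 470.2 cm

470.2 cm


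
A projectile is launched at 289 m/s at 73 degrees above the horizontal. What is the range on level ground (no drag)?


R = v0^2 * sin(2*theta) / g = 289^2 * sin(2*73°) / 9.81 = 4761 m

4761 m


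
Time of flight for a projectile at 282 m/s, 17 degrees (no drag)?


T = 2*v0*sin(theta)/g = 2*282*sin(17°)/9.81 = 16.81 s

16.81 s


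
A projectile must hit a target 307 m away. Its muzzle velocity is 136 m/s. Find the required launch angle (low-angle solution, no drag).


sin(2*theta) = R*g/v0^2 = 307*9.81/136^2 = 0.162828, theta = arcsin(0.162828)/2 = 4.686°

4.686 degrees


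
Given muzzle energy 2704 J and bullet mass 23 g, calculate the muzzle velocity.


v = sqrt(2*E/m) = sqrt(2*2704/0.023) = 484.9 m/s

484.9 m/s


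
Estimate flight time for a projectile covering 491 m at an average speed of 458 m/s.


t = d/v = 491/458 = 1.072 s

1.072 s


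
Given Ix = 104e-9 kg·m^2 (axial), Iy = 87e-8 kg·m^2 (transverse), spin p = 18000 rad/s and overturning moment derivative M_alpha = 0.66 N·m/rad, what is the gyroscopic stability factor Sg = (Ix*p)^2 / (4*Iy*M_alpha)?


Sg = Ix^2 * p^2 / (4 * Iy * M_alpha) = (104e-9)^2 * 18000^2 / (4 * 87e-8 * 0.66) = 1.526

1.526


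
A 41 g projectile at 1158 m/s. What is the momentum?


p = m*v = 0.041*1158 = 47.48 kg·m/s

47.48 kg·m/s


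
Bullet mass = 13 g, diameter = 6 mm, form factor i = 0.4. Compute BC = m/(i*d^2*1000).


BC = m/(i*d^2*1000) = 13/(0.4 * 6^2 * 1000) = 0.0009028

0.0009028


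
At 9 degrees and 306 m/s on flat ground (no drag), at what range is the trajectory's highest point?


R = v0^2*sin(2*theta)/g = 306^2*sin(2*9°)/9.81 = 2949.55 m
apex_dist = R/2 = 2949.55/2 = 1475 m

1475 m


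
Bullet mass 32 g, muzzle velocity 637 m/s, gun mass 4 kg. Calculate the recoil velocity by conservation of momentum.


v_recoil = m_p * v_p / m_gun = 0.032 * 637 / 4 = 5.096 m/s

5.096 m/s


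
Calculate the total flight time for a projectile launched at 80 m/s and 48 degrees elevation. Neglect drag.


T = 2*v0*sin(theta)/g = 2*80*sin(48°)/9.81 = 12.12 s

12.12 s


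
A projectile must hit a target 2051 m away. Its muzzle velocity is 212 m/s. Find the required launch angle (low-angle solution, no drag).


sin(2*theta) = R*g/v0^2 = 2051*9.81/212^2 = 0.447675, theta = arcsin(0.447675)/2 = 13.3°

13.3 degrees


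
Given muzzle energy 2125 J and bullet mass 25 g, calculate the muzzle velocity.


v = sqrt(2*E/m) = sqrt(2*2125/0.025) = 412.3 m/s

412.3 m/s


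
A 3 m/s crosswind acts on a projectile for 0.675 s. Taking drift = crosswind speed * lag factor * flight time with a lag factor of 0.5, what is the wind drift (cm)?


drift = v_wind * lag * t = 3 * 0.5 * 0.675 = 1.0125 m ≈ 101.3 cm

101.3 cm


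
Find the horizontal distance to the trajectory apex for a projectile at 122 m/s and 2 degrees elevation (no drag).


R = v0^2*sin(2*theta)/g = 122^2*sin(2*2°)/9.81 = 105.836 m
apex_dist = R/2 = 105.836/2 = 52.92 m

52.92 m


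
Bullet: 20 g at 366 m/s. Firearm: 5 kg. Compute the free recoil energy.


v_r = m_p*v_p/m_gun = 0.02*366/5 = 1.464 m/s, E_r = 0.5*m_gun*v_r^2 = 0.5*5*1.464^2 = 5.358 J

5.358 J


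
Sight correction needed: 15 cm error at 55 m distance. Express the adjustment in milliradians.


1 mrad subtends 1 cm per 10 m of range, so adj = error_cm / (dist_m / 10) = 15 / (55/10) = 2.727 mrad

2.727 mrad


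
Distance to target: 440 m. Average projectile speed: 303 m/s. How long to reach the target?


t = d/v = 440/303 = 1.452 s

1.452 s


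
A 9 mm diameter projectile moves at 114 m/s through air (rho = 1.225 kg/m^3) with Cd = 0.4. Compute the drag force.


A = pi*(d/2)^2 = pi*(9/2000)^2 = 6.36173e-05 m^2
Fd = 0.5*Cd*rho*A*v^2 = 0.5*0.4*1.225*6.36173e-05*114^2 = 0.2026 N

0.2026 N


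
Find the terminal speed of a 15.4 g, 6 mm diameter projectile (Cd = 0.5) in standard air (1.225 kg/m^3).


A = pi*(d/2)^2 = pi*(6/2000)^2 = 2.82743e-05 m^2
vt = sqrt(2mg/(Cd*rho*A)) = sqrt(2*0.0154*9.81/(0.5 * 1.225 * 2.82743e-05)) = 132.1 m/s

132.1 m/s


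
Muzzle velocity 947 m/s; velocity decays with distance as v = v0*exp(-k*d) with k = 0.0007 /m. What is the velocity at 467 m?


v = v0*exp(-k*d) = 947*exp(-0.0007*467) = 682.9 m/s

682.9 m/s


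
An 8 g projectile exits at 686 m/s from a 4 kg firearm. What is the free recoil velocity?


v_recoil = m_p * v_p / m_gun = 0.008 * 686 / 4 = 1.372 m/s

1.372 m/s


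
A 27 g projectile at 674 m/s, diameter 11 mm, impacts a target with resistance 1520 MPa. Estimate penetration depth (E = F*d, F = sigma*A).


A = pi*(d/2)^2 = pi*(11/2)^2 = 95.0332 mm^2
E = 0.5*m*v^2 = 0.5*0.027*674^2 = 6132.73 J
depth = E/(sigma*A) = 6132.73 J / (1520 MPa * 95.0332 mm^2) = 6132.73/(1520 * 95.0332) m = 0.0424556 m ≈ 42.46 mm

42.46 mm


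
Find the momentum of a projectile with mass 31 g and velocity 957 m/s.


p = m*v = 0.031*957 = 29.67 kg·m/s

29.67 kg·m/s


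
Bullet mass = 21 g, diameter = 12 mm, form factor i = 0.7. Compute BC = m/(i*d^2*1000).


BC = m/(i*d^2*1000) = 21/(0.7 * 12^2 * 1000) = 0.0002083

0.0002083


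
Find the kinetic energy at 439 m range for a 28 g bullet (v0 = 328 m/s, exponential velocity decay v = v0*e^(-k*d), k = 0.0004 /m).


v = v0*exp(-k*d) = 328*exp(-0.0004*439) = 275.177 m/s
E = 0.5*m*v^2 = 0.5*0.028*275.177^2 = 1060 J

1060 J


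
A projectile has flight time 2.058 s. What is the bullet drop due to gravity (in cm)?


drop = 0.5*g*t^2 = 0.5*9.81*2.058^2 = 20.7745 m ≈ 2077 cm

2077 cm


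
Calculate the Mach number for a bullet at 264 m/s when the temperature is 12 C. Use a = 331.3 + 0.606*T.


a = 331.3 + 0.606*(12) = 338.572 m/s
M = v/a = 264/338.572 = 0.7797

0.7797


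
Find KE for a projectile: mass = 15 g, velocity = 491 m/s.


E = 0.5*m*v^2 = 0.5*0.015*491^2 = 1808 J

1808 J


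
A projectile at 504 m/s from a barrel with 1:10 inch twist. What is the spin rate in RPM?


twist_m = 10*0.0254 = 0.254 m
spin = v/twist = 504/0.254 = 1984.252 rev/s
RPM = spin*60 = 1984.252*60 ≈ 119055 RPM

119055 RPM


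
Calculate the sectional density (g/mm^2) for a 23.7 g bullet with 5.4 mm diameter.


SD = m/d^2 = 23.7/5.4^2 = 0.8128 g/mm^2

0.8128 g/mm^2


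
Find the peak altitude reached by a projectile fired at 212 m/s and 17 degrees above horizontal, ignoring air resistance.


H = (v0*sin(theta))^2 / (2g) = (212*sin(17°))^2 / (2*9.81) = 195.8 m

195.8 m


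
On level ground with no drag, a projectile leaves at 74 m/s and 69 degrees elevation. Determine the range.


R = v0^2 * sin(2*theta) / g = 74^2 * sin(2*69°) / 9.81 = 373.5 m

373.5 m


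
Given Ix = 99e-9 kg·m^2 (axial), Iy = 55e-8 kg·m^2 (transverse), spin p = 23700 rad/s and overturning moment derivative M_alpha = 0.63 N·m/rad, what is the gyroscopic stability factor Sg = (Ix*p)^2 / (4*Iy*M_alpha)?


Sg = Ix^2 * p^2 / (4 * Iy * M_alpha) = (99e-9)^2 * 23700^2 / (4 * 55e-8 * 0.63) = 3.972

3.972


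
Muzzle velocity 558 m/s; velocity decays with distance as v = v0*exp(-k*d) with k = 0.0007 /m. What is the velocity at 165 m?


v = v0*exp(-k*d) = 558*exp(-0.0007*165) = 497.1 m/s

497.1 m/s


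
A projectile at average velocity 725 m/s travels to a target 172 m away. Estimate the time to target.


t = d/v = 172/725 = 0.2372 s

0.2372 s


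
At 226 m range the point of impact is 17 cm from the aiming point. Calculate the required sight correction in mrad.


1 mrad subtends 1 cm per 10 m of range, so adj = error_cm / (dist_m / 10) = 17 / (226/10) = 0.7522 mrad

0.7522 mrad


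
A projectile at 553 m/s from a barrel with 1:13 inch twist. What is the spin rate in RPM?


twist_m = 13*0.0254 = 0.3302 m
spin = v/twist = 553/0.3302 = 1674.743 rev/s
RPM = spin*60 = 1674.743*60 ≈ 100485 RPM

100485 RPM


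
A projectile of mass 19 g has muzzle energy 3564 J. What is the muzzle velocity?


v = sqrt(2*E/m) = sqrt(2*3564/0.019) = 612.5 m/s

612.5 m/s


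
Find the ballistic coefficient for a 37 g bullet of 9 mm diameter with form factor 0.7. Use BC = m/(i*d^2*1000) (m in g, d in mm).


BC = m/(i*d^2*1000) = 37/(0.7 * 9^2 * 1000) = 0.0006526

0.0006526


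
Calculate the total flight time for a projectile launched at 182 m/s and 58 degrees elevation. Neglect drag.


T = 2*v0*sin(theta)/g = 2*182*sin(58°)/9.81 = 31.47 s

31.47 s


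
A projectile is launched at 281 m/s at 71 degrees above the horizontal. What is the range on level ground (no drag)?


R = v0^2 * sin(2*theta) / g = 281^2 * sin(2*71°) / 9.81 = 4955 m

4955 m


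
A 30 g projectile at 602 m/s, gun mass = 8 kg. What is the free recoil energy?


v_r = m_p*v_p/m_gun = 0.03*602/8 = 2.2575 m/s, E_r = 0.5*m_gun*v_r^2 = 0.5*8*2.2575^2 = 20.39 J

20.39 J


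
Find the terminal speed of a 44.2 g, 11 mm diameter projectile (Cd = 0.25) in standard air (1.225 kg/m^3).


A = pi*(d/2)^2 = pi*(11/2000)^2 = 9.50332e-05 m^2
vt = sqrt(2mg/(Cd*rho*A)) = sqrt(2*0.0442*9.81/(0.25 * 1.225 * 9.50332e-05)) = 172.6 m/s

172.6 m/s


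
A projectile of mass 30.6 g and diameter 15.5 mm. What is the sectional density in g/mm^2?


SD = m/d^2 = 30.6/15.5^2 = 0.1274 g/mm^2

0.1274 g/mm^2


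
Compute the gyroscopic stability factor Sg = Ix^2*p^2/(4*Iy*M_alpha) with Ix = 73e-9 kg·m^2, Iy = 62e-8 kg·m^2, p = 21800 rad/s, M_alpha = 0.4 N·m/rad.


Sg = Ix^2 * p^2 / (4 * Iy * M_alpha) = (73e-9)^2 * 21800^2 / (4 * 62e-8 * 0.4) = 2.553

2.553


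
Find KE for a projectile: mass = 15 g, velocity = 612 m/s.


E = 0.5*m*v^2 = 0.5*0.015*612^2 = 2809 J

2809 J


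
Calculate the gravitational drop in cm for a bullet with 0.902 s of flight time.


drop = 0.5*g*t^2 = 0.5*9.81*0.902^2 = 3.99073 m ≈ 399.1 cm

399.1 cm


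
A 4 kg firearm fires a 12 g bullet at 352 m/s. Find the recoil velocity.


v_recoil = m_p * v_p / m_gun = 0.012 * 352 / 4 = 1.056 m/s

1.056 m/s


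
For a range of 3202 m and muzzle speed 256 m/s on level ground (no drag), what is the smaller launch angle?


sin(2*theta) = R*g/v0^2 = 3202*9.81/256^2 = 0.479303, theta = arcsin(0.479303)/2 = 14.32°

14.32 degrees


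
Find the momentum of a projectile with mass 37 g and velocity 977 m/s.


p = m*v = 0.037*977 = 36.15 kg·m/s

36.15 kg·m/s


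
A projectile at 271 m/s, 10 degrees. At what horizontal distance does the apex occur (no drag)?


R = v0^2*sin(2*theta)/g = 271^2*sin(2*10°)/9.81 = 2560.48 m
apex_dist = R/2 = 2560.48/2 = 1280 m

1280 m


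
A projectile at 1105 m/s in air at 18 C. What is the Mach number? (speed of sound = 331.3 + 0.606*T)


a = 331.3 + 0.606*(18) = 342.208 m/s
M = v/a = 1105/342.208 = 3.229

3.229


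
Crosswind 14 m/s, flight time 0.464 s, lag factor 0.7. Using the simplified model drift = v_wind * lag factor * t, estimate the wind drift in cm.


drift = v_wind * lag * t = 14 * 0.7 * 0.464 = 4.5472 m ≈ 454.7 cm

454.7 cm


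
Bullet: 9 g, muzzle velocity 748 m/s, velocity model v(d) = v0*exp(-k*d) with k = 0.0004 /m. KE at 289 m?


v = v0*exp(-k*d) = 748*exp(-0.0004*289) = 666.342 m/s
E = 0.5*m*v^2 = 0.5*0.009*666.342^2 = 1998 J

1998 J


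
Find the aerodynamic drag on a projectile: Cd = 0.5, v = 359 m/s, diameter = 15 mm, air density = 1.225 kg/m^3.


A = pi*(d/2)^2 = pi*(15/2000)^2 = 1.76715e-04 m^2
Fd = 0.5*Cd*rho*A*v^2 = 0.5*0.5*1.225*1.76715e-04*359^2 = 6.975 N

6.975 N


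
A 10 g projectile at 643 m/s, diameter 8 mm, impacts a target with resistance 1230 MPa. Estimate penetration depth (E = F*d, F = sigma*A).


A = pi*(d/2)^2 = pi*(8/2)^2 = 50.2655 mm^2
E = 0.5*m*v^2 = 0.5*0.01*643^2 = 2067.24 J
depth = E/(sigma*A) = 2067.24 J / (1230 MPa * 50.2655 mm^2) = 2067.24/(1230 * 50.2655) m = 0.0334362 m ≈ 33.44 mm

33.44 mm


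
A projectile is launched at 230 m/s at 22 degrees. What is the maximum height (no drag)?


H = (v0*sin(theta))^2 / (2g) = (230*sin(22°))^2 / (2*9.81) = 378.4 m

378.4 m


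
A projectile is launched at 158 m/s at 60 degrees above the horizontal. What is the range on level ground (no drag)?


R = v0^2 * sin(2*theta) / g = 158^2 * sin(2*60°) / 9.81 = 2204 m

2204 m


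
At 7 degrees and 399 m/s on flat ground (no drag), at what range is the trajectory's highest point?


R = v0^2*sin(2*theta)/g = 399^2*sin(2*7°)/9.81 = 3926.02 m
apex_dist = R/2 = 3926.02/2 = 1963 m

1963 m


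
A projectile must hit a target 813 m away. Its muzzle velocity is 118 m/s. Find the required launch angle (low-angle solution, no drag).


sin(2*theta) = R*g/v0^2 = 813*9.81/118^2 = 0.57279, theta = arcsin(0.57279)/2 = 17.47°

17.47 degrees


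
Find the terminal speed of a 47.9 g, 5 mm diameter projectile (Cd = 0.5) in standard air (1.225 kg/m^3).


A = pi*(d/2)^2 = pi*(5/2000)^2 = 1.96350e-05 m^2
vt = sqrt(2mg/(Cd*rho*A)) = sqrt(2*0.0479*9.81/(0.5 * 1.225 * 1.96350e-05)) = 279.5 m/s

279.5 m/s


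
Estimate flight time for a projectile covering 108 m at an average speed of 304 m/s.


t = d/v = 108/304 = 0.3553 s

0.3553 s


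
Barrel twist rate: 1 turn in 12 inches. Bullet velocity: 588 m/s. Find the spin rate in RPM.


twist_m = 12*0.0254 = 0.3048 m
spin = v/twist = 588/0.3048 = 1929.134 rev/s
RPM = spin*60 = 1929.134*60 ≈ 115748 RPM

115748 RPM


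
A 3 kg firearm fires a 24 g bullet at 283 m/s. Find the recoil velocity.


v_recoil = m_p * v_p / m_gun = 0.024 * 283 / 3 = 2.264 m/s

2.264 m/s


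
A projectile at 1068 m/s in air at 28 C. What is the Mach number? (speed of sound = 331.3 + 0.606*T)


a = 331.3 + 0.606*(28) = 348.268 m/s
M = v/a = 1068/348.268 = 3.067

3.067


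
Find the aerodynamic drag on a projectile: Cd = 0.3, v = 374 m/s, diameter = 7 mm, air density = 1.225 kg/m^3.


A = pi*(d/2)^2 = pi*(7/2000)^2 = 3.84845e-05 m^2
Fd = 0.5*Cd*rho*A*v^2 = 0.5*0.3*1.225*3.84845e-05*374^2 = 0.9891 N

0.9891 N


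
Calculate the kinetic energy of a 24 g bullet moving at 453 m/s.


E = 0.5*m*v^2 = 0.5*0.024*453^2 = 2463 J

2463 J


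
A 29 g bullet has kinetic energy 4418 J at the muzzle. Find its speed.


v = sqrt(2*E/m) = sqrt(2*4418/0.029) = 552 m/s

552 m/s


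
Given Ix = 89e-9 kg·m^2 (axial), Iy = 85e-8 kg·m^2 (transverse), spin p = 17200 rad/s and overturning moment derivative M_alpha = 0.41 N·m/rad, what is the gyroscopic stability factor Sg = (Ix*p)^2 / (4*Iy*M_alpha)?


Sg = Ix^2 * p^2 / (4 * Iy * M_alpha) = (89e-9)^2 * 17200^2 / (4 * 85e-8 * 0.41) = 1.681

1.681


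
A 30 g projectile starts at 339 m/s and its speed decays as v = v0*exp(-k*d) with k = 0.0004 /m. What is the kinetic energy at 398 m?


v = v0*exp(-k*d) = 339*exp(-0.0004*398) = 289.108 m/s
E = 0.5*m*v^2 = 0.5*0.03*289.108^2 = 1254 J

1254 J


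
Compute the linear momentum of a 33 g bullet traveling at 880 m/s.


p = m*v = 0.033*880 = 29.04 kg·m/s

29.04 kg·m/s


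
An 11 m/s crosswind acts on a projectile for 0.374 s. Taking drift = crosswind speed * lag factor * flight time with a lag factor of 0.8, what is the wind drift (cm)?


drift = v_wind * lag * t = 11 * 0.8 * 0.374 = 3.2912 m ≈ 329.1 cm

329.1 cm


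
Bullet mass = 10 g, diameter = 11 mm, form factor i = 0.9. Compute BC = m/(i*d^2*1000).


BC = m/(i*d^2*1000) = 10/(0.9 * 11^2 * 1000) = 9.183e-05

9.183e-05


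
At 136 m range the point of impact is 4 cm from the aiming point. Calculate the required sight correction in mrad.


1 mrad subtends 1 cm per 10 m of range, so adj = error_cm / (dist_m / 10) = 4 / (136/10) = 0.2941 mrad

0.2941 mrad


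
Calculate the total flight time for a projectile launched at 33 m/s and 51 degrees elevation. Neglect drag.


T = 2*v0*sin(theta)/g = 2*33*sin(51°)/9.81 = 5.229 s

5.229 s


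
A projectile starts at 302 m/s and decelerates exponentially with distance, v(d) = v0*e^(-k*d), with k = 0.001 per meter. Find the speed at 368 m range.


v = v0*exp(-k*d) = 302*exp(-0.001*368) = 209 m/s

209 m/s


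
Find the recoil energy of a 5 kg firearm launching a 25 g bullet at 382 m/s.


v_r = m_p*v_p/m_gun = 0.025*382/5 = 1.91 m/s, E_r = 0.5*m_gun*v_r^2 = 0.5*5*1.91^2 = 9.12 J

9.12 J


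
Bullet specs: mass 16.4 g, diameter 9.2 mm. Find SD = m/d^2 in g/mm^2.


SD = m/d^2 = 16.4/9.2^2 = 0.1938 g/mm^2

0.1938 g/mm^2


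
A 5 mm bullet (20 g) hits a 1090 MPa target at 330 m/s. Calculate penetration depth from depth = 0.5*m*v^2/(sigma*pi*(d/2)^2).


A = pi*(d/2)^2 = pi*(5/2)^2 = 19.635 mm^2
E = 0.5*m*v^2 = 0.5*0.02*330^2 = 1089 J
depth = E/(sigma*A) = 1089 J / (1090 MPa * 19.635 mm^2) = 1089/(1090 * 19.635) m = 0.0508829 m ≈ 50.88 mm

50.88 mm


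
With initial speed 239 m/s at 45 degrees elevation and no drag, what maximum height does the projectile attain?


H = (v0*sin(theta))^2 / (2g) = (239*sin(45°))^2 / (2*9.81) = 1456 m

1456 m


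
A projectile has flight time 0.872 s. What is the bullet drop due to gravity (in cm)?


drop = 0.5*g*t^2 = 0.5*9.81*0.872^2 = 3.72968 m ≈ 373 cm

373 cm


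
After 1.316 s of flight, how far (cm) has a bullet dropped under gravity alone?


drop = 0.5*g*t^2 = 0.5*9.81*1.316^2 = 8.49475 m ≈ 849.5 cm

849.5 cm


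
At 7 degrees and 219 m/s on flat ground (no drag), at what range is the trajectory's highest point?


R = v0^2*sin(2*theta)/g = 219^2*sin(2*7°)/9.81 = 1182.75 m
apex_dist = R/2 = 1182.75/2 = 591.4 m

591.4 m


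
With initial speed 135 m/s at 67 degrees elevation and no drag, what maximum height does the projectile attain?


H = (v0*sin(theta))^2 / (2g) = (135*sin(67°))^2 / (2*9.81) = 787.1 m

787.1 m


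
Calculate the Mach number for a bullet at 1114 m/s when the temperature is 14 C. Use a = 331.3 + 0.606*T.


a = 331.3 + 0.606*(14) = 339.784 m/s
M = v/a = 1114/339.784 = 3.279

3.279


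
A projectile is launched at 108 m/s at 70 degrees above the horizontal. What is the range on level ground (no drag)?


R = v0^2 * sin(2*theta) / g = 108^2 * sin(2*70°) / 9.81 = 764.3 m

764.3 m


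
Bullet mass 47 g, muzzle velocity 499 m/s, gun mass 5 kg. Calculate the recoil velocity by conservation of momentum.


v_recoil = m_p * v_p / m_gun = 0.047 * 499 / 5 = 4.691 m/s

4.691 m/s


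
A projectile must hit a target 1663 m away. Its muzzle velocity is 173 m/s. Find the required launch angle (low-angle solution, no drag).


sin(2*theta) = R*g/v0^2 = 1663*9.81/173^2 = 0.545091, theta = arcsin(0.545091)/2 = 16.52°

16.52 degrees


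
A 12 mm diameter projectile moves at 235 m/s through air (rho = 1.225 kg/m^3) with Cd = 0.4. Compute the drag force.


A = pi*(d/2)^2 = pi*(12/2000)^2 = 1.13097e-04 m^2
Fd = 0.5*Cd*rho*A*v^2 = 0.5*0.4*1.225*1.13097e-04*235^2 = 1.53 N

1.53 N


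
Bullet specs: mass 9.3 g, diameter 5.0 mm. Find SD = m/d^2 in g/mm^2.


SD = m/d^2 = 9.3/5.0^2 = 0.372 g/mm^2

0.372 g/mm^2


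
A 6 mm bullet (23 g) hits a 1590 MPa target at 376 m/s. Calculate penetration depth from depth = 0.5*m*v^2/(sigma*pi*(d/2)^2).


A = pi*(d/2)^2 = pi*(6/2)^2 = 28.2743 mm^2
E = 0.5*m*v^2 = 0.5*0.023*376^2 = 1625.82 J
depth = E/(sigma*A) = 1625.82 J / (1590 MPa * 28.2743 mm^2) = 1625.82/(1590 * 28.2743) m = 0.0361646 m ≈ 36.16 mm

36.16 mm


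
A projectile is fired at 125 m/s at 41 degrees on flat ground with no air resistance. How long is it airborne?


T = 2*v0*sin(theta)/g = 2*125*sin(41°)/9.81 = 16.72 s

16.72 s


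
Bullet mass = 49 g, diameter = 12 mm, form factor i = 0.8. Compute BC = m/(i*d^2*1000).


BC = m/(i*d^2*1000) = 49/(0.8 * 12^2 * 1000) = 0.0004253

0.0004253


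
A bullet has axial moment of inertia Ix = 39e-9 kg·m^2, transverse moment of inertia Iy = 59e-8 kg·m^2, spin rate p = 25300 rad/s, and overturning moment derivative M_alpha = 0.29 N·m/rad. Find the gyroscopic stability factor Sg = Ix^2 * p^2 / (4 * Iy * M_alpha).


Sg = Ix^2 * p^2 / (4 * Iy * M_alpha) = (39e-9)^2 * 25300^2 / (4 * 59e-8 * 0.29) = 1.423

1.423


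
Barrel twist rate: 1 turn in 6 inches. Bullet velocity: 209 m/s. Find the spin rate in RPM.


twist_m = 6*0.0254 = 0.1524 m
spin = v/twist = 209/0.1524 = 1371.391 rev/s
RPM = spin*60 = 1371.391*60 ≈ 82283 RPM

82283 RPM


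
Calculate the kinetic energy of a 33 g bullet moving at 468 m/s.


E = 0.5*m*v^2 = 0.5*0.033*468^2 = 3614 J

3614 J


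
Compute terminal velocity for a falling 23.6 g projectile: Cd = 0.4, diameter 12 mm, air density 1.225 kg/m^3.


A = pi*(d/2)^2 = pi*(12/2000)^2 = 1.13097e-04 m^2
vt = sqrt(2mg/(Cd*rho*A)) = sqrt(2*0.0236*9.81/(0.4 * 1.225 * 1.13097e-04)) = 91.41 m/s

91.41 m/s


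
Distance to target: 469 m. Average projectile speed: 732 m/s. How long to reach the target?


t = d/v = 469/732 = 0.6407 s

0.6407 s


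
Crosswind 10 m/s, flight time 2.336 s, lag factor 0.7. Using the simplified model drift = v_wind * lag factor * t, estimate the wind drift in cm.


drift = v_wind * lag * t = 10 * 0.7 * 2.336 = 16.352 m ≈ 1635 cm

1635 cm


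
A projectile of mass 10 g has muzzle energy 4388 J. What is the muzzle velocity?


v = sqrt(2*E/m) = sqrt(2*4388/0.01) = 936.8 m/s

936.8 m/s


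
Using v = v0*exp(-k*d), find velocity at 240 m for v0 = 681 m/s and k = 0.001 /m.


v = v0*exp(-k*d) = 681*exp(-0.001*240) = 535.7 m/s

535.7 m/s


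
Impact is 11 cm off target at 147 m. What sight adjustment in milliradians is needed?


1 mrad subtends 1 cm per 10 m of range, so adj = error_cm / (dist_m / 10) = 11 / (147/10) = 0.7483 mrad

0.7483 mrad


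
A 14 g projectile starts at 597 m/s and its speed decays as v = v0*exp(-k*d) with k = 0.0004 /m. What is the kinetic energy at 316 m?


v = v0*exp(-k*d) = 597*exp(-0.0004*316) = 526.114 m/s
E = 0.5*m*v^2 = 0.5*0.014*526.114^2 = 1938 J

1938 J


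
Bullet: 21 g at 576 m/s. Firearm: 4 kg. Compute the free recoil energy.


v_r = m_p*v_p/m_gun = 0.021*576/4 = 3.024 m/s, E_r = 0.5*m_gun*v_r^2 = 0.5*4*3.024^2 = 18.29 J

18.29 J


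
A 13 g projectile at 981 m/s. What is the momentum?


p = m*v = 0.013*981 = 12.75 kg·m/s

12.75 kg·m/s


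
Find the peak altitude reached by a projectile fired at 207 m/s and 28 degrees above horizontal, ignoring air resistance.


H = (v0*sin(theta))^2 / (2g) = (207*sin(28°))^2 / (2*9.81) = 481.3 m

481.3 m


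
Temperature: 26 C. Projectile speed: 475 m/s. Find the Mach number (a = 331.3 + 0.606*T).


a = 331.3 + 0.606*(26) = 347.056 m/s
M = v/a = 475/347.056 = 1.369

1.369


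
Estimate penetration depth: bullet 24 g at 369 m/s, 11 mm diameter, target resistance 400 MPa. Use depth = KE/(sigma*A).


A = pi*(d/2)^2 = pi*(11/2)^2 = 95.0332 mm^2
E = 0.5*m*v^2 = 0.5*0.024*369^2 = 1633.93 J
depth = E/(sigma*A) = 1633.93 J / (400 MPa * 95.0332 mm^2) = 1633.93/(400 * 95.0332) m = 0.0429832 m ≈ 42.98 mm

42.98 mm


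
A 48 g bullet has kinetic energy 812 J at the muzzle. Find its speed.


v = sqrt(2*E/m) = sqrt(2*812/0.048) = 183.9 m/s

183.9 m/s


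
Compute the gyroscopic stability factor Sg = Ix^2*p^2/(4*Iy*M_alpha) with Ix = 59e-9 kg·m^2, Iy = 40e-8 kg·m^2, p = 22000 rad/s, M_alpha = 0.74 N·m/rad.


Sg = Ix^2 * p^2 / (4 * Iy * M_alpha) = (59e-9)^2 * 22000^2 / (4 * 40e-8 * 0.74) = 1.423

1.423


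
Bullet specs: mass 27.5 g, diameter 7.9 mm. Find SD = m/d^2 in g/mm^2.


SD = m/d^2 = 27.5/7.9^2 = 0.4406 g/mm^2

0.4406 g/mm^2


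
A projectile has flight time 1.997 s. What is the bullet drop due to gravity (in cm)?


drop = 0.5*g*t^2 = 0.5*9.81*1.997^2 = 19.5612 m ≈ 1956 cm

1956 cm


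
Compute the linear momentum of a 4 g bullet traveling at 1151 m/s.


p = m*v = 0.004*1151 = 4.604 kg·m/s

4.604 kg·m/s


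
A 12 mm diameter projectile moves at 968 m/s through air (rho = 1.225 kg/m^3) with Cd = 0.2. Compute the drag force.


A = pi*(d/2)^2 = pi*(12/2000)^2 = 1.13097e-04 m^2
Fd = 0.5*Cd*rho*A*v^2 = 0.5*0.2*1.225*1.13097e-04*968^2 = 12.98 N

12.98 N


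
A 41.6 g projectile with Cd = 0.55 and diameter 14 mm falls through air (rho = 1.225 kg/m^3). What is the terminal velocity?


A = pi*(d/2)^2 = pi*(14/2000)^2 = 1.53938e-04 m^2
vt = sqrt(2mg/(Cd*rho*A)) = sqrt(2*0.0416*9.81/(0.55 * 1.225 * 1.53938e-04)) = 88.71 m/s

88.71 m/s


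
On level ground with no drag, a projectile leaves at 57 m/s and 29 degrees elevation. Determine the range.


R = v0^2 * sin(2*theta) / g = 57^2 * sin(2*29°) / 9.81 = 280.9 m

280.9 m


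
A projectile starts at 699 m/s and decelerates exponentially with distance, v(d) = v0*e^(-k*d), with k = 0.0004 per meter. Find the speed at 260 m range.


v = v0*exp(-k*d) = 699*exp(-0.0004*260) = 630 m/s

630 m/s
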